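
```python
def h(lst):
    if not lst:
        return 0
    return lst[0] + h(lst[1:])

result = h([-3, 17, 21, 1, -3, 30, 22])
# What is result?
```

(-3) + 17 + 21 + 1 + (-3) + 30 + 22 + 0 = 85

Answer: 85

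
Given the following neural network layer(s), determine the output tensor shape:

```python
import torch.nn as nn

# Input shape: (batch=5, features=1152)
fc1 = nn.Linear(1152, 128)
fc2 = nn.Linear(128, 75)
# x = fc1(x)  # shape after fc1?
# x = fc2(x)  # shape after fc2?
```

Input: (5, 1152) -> after fc1: (5, 128) -> Output: (5, 75)

Answer: (5, 75)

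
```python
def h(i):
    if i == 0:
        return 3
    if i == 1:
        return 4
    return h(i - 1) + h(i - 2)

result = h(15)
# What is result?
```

Build up from base cases: h(0)=3, h(1)=4, h(2)=7, h(3)=11, h(4)=18, h(5)=29, h(6)=47, ..., h(15)=3571

Answer: 3571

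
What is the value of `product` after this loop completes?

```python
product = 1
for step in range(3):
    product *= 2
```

2^3 = 8
`product` takes the values: 1 → 2 → 4 → 8

Answer: 8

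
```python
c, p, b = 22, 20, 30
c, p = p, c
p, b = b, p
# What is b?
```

Trace:
`c, p, b = 22, 20, 30` → c = 22; p = 20; b = 30
`c, p = p, c` → c = 20; p = 22
`p, b = b, p` → p = 30; b = 22
So b = 22

Answer: 22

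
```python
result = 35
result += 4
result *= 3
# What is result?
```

Trace:
`result = 35` → result = 35
`result += 4` → result = 39
`result *= 3` → result = 117
So result = 117

Answer: 117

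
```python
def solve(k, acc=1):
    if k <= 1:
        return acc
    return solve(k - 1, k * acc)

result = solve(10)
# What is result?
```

Accumulator trace (n, acc): (10, 1) -> (9, 10) -> (8, 90) -> (7, 720) -> (6, 5040) -> (5, 30240) -> (4, 151200) -> (3, 604800) -> (2, 1814400) -> (1, 3628800) -> return 3628800

Answer: 3628800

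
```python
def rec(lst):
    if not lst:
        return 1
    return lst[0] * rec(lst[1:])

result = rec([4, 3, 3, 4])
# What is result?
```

Product over [4, 3, 3, 4] = 4 * 3 * 3 * 4 = 144

Answer: 144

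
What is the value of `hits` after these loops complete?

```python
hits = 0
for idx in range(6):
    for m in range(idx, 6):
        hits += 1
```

Upper triangle: 6 + 5 + ... + 1
`hits` takes the values: 0 → 1 → 2 → 3 → 4 → 5 → 6 → 7 → 8 → 9 → 10 → 11 → 12 → 13 → 14 → 15 → 16 → 17 → 18 → 19 → 20 → 21

Answer: 21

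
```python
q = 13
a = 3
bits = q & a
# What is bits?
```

Trace:
`q = 13` → q = 13
`a = 3` → a = 3
`bits = q & a` → bits = 1
So bits = 1

Answer: 1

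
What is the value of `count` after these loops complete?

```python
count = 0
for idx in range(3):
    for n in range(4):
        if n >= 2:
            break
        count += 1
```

Inner breaks at 2, outer runs 3 times
`count` takes the values: 0 → 1 → 2 → 3 → 4 → 5 → 6

Answer: 6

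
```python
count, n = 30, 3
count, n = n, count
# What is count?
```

Trace:
`count, n = 30, 3` → count = 30; n = 3
`count, n = n, count` → count = 3; n = 30
So count = 3

Answer: 3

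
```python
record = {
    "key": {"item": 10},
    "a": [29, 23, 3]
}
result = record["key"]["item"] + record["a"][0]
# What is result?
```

Trace:
`record = { ...` → record = {'key': {'item': 10}, 'a': [29, 23, 3]}
`result = record["key"]["item"] + record["a"][0]` → result = 39
So result = 39

Answer: 39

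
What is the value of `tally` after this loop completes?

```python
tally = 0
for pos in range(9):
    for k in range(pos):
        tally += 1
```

Triangle number: 0+1+2+...+8
`tally` takes the values: 0 → 1 → 2 → 3 → 4 → 5 → 6 → 7 → 8 → 9 → 10 → 11 → 12 → 13 → 14 → 15 → 16 → 17 → 18 → 19 → 20 → 21 → 22 → 23 → 24 → 25 → 26 → 27 → 28 → 29 → 30 → 31 → 32 → 33 → 34 → 35 → 36

Answer: 36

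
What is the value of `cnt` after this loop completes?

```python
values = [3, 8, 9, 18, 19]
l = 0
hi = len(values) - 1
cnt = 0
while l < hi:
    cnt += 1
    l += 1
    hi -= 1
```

Iterations until pointers meet (list length 5)
`cnt` takes the values: 0 → 1 → 2

Answer: 2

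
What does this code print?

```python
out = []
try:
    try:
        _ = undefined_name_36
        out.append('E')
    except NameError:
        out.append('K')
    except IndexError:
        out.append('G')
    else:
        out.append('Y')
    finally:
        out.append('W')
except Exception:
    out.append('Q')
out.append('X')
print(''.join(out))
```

Execution trace: 'K' (inner except NameError) → 'W' (inner finally) → 'X' (after the try/except). Output: KWX

Answer: KWX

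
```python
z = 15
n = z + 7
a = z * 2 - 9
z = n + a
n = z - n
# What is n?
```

Trace:
`z = 15` → z = 15
`n = z + 7` → n = 22
`a = z * 2 - 9` → a = 21
`z = n + a` → z = 43
`n = z - n` → n = 21
So n = 21

Answer: 21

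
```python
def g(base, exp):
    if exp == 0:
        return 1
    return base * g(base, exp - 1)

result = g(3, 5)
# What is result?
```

g(3, 5) = 3 * 3 * 3 * 3 * 3 = 243

Answer: 243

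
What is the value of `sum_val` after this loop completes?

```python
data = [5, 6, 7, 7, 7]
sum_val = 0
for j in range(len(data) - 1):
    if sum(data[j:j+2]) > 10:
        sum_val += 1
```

Count windows with sum > 10
`sum_val` takes the values: 0 → 1 → 2 → 3 → 4

Answer: 4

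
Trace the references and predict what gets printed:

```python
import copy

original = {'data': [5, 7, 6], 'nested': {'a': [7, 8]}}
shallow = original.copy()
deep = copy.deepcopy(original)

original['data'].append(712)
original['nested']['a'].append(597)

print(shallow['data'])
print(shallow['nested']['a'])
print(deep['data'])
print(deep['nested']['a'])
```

Key concept: comparing shallow vs deep copy.
Step by step:
`original = {'data': [5, 7, 6], 'nested': {'a': [7, 8]}}` → original = {'data': [5, 7, 6], 'nested': {'a': [7, 8]}}
`shallow = original.copy()` → shallow = {'data': [5, 7, 6], 'nested': {'a': [7, 8]}}
`deep = copy.deepcopy(original)` → deep = {'data': [5, 7, 6], 'nested': {'a': [7, 8]}}
`original['data'].append(712)` → original = {'data': [5, 7, 6, 712], 'nested': {'a': [7, 8]}}; shallow = {'data': [5, 7, 6, 712], 'nested': {'a': [7, 8]}}
`original['nested']['a'].append(597)` → original = {'data': [5, 7, 6, 712], 'nested': {'a': [7, 8, 597]}}; shallow = {'data': [5, 7, 6, 712], 'nested': {'a': [7, 8, 597]}}
`print(shallow['data'])` → prints [5, 7, 6, 712]
`print(shallow['nested']['a'])` → prints [7, 8, 597]
`print(deep['data'])` → prints [5, 7, 6]
`print(deep['nested']['a'])` → prints [7, 8]

Answer:
[5, 7, 6, 712]
[7, 8, 597]
[5, 7, 6]
[7, 8]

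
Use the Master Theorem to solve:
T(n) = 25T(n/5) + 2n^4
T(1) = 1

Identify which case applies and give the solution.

a=25, b=5, f(n)=2n^4. log_5(25) = 2. Since c=4 > 2 and the regularity condition holds (25(n/5)^4 = (25/5^4)n^4 with 25/5^4 < 1), Case 3 applies: T(n) = Θ(f(n)) = O(n^4).

Answer: O(n^4) - Case 3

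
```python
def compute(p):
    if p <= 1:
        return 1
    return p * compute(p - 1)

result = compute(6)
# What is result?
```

compute(6) = 6 * 5 * 4 * 3 * 2 * 1 = 720

Answer: 720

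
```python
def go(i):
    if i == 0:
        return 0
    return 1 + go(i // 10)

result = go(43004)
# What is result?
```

Count of digits of 43004: 5

Answer: 5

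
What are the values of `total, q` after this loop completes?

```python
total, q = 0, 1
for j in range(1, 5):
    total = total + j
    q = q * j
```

Sum and factorial of 1 to 4
`total, q` takes the values: (0, 1) → (1, 1) → (3, 1) → (3, 2) → (6, 2) → (6, 6) → (10, 6) → (10, 24)

Answer: 10, 24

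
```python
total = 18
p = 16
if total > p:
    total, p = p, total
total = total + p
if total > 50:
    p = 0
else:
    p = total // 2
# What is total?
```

Trace:
`total = 18` → total = 18
`p = 16` → p = 16
`if total > p: ...` → total > p is True → total = 16; p = 18
`total = total + p` → total = 34
`if total > 50: ...` → total > 50 is False, take else branch → p = 17
So total = 34

Answer: 34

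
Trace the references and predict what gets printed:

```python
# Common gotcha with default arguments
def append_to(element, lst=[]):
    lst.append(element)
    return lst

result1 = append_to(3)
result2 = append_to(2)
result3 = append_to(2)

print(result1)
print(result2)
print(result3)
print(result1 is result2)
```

Key concept: mutable default argument gotcha.
Step by step:
`result1 = append_to(3)` → result1 = [3]
`result2 = append_to(2)` → result1 = [3, 2] (same object as result2); result2 = [3, 2] (same object as result1)
`result3 = append_to(2)` → result1 = [3, 2, 2] (same object as result2, result3); result2 = [3, 2, 2] (same object as result1, result3); result3 = [3, 2, 2] (same object as result1, result2)
`print(result1)` → prints [3, 2, 2]
`print(result2)` → prints [3, 2, 2]
`print(result3)` → prints [3, 2, 2]
`print(result1 is result2)` → prints True

Answer:
[3, 2, 2]
[3, 2, 2]
[3, 2, 2]
True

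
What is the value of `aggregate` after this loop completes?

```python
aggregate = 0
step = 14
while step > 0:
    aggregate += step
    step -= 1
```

Sum 14 down to 1
`aggregate` takes the values: 0 → 14 → 27 → 39 → 50 → 60 → 69 → 77 → 84 → 90 → 95 → 99 → 102 → 104 → 105

Answer: 105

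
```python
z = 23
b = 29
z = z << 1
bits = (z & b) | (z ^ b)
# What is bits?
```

Trace:
`z = 23` → z = 23
`b = 29` → b = 29
`z = z << 1` → z = 46
`bits = (z & b) | (z ^ b)` → bits = 63
So bits = 63

Answer: 63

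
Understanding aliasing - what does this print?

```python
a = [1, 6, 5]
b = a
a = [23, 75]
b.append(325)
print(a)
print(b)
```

Key concept: rebinding vs mutation: a is rebound to a new list, b still points at the original.
Step by step:
`a = [1, 6, 5]` → a = [1, 6, 5]
`b = a` → b = [1, 6, 5] (same object as a)
`a = [23, 75]` → a = [23, 75]
`b.append(325)` → b = [1, 6, 5, 325]
`print(a)` → prints [23, 75]
`print(b)` → prints [1, 6, 5, 325]

Answer:
[23, 75]
[1, 6, 5, 325]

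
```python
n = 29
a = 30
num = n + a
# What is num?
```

Trace:
`n = 29` → n = 29
`a = 30` → a = 30
`num = n + a` → num = 59
So num = 59

Answer: 59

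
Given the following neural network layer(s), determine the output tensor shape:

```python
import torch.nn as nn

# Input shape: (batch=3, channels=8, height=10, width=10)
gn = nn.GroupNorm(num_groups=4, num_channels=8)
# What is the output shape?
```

Input: (3, 8, 10, 10) -> Output: (3, 8, 10, 10)

Answer: (3, 8, 10, 10)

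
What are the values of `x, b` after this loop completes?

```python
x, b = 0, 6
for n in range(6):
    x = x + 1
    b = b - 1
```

x goes 0→6, b goes 6→0
`x, b` takes the values: (0, 6) → (1, 6) → (1, 5) → (2, 5) → (2, 4) → (3, 4) → (3, 3) → (4, 3) → (4, 2) → (5, 2) → (5, 1) → (6, 1) → (6, 0)

Answer: 6, 0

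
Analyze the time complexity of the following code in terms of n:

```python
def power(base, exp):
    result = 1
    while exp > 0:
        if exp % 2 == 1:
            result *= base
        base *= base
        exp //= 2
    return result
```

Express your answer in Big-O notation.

This is Exponentiation by squaring. Time complexity: O(log n).

Answer: O(log n)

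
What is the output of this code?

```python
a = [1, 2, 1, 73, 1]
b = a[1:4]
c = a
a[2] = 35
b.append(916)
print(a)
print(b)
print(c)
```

Key concept: slice vs alias.
Step by step:
`a = [1, 2, 1, 73, 1]` → a = [1, 2, 1, 73, 1]
`b = a[1:4]` → b = [2, 1, 73]
`c = a` → c = [1, 2, 1, 73, 1] (same object as a)
`a[2] = 35` → a = [1, 2, 35, 73, 1] (same object as c); c = [1, 2, 35, 73, 1] (same object as a)
`b.append(916)` → b = [2, 1, 73, 916]
`print(a)` → prints [1, 2, 35, 73, 1]
`print(b)` → prints [2, 1, 73, 916]
`print(c)` → prints [1, 2, 35, 73, 1]

Answer:
[1, 2, 35, 73, 1]
[2, 1, 73, 916]
[1, 2, 35, 73, 1]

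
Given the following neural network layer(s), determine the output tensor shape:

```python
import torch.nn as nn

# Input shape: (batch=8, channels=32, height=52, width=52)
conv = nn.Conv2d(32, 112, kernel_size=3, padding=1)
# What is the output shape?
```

Input: (8, 32, 52, 52) -> Output: (8, 112, 52, 52)

Answer: (8, 112, 52, 52)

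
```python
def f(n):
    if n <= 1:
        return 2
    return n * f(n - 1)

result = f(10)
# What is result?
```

f(10) = 10 * 9 * 8 * 7 * 6 * 5 * 4 * 3 * 2 * 2 = 7257600

Answer: 7257600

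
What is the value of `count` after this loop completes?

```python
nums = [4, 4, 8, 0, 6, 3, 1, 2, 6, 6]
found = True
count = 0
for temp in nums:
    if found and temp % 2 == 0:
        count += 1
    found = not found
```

Count even values at even positions
`count` takes the values: 0 → 1 → 2 → 3 → 4

Answer: 4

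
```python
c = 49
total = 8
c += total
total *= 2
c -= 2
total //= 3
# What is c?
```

Trace:
`c = 49` → c = 49
`total = 8` → total = 8
`c += total` → c = 57
`total *= 2` → total = 16
`c -= 2` → c = 55
`total //= 3` → total = 5
So c = 55

Answer: 55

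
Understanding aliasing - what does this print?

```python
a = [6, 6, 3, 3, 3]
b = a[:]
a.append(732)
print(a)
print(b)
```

Key concept: slice [:] creates copy.
Step by step:
`a = [6, 6, 3, 3, 3]` → a = [6, 6, 3, 3, 3]
`b = a[:]` → b = [6, 6, 3, 3, 3]
`a.append(732)` → a = [6, 6, 3, 3, 3, 732]
`print(a)` → prints [6, 6, 3, 3, 3, 732]
`print(b)` → prints [6, 6, 3, 3, 3]

Answer:
[6, 6, 3, 3, 3, 732]
[6, 6, 3, 3, 3]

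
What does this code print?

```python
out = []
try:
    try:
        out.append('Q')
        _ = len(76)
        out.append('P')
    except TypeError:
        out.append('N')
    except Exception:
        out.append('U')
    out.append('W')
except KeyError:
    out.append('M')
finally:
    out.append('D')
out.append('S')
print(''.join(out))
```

Execution trace: 'Q' (inner try body) → 'N' (inner except TypeError) → 'W' (try body, no exception) → 'D' (finally) → 'S' (after the try/except). Output: QNWDS

Answer: QNWDS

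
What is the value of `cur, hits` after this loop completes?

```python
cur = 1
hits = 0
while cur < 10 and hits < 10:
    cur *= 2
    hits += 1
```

Double until >= 10 or 10 iterations
`cur, hits` takes the values: (1, 0) → (2, 0) → (2, 1) → (4, 1) → (4, 2) → (8, 2) → (8, 3) → (16, 3) → (16, 4)

Answer: 16, 4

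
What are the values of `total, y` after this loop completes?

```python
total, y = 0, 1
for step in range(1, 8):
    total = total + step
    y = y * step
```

Sum and factorial of 1 to 7
`total, y` takes the values: (0, 1) → (1, 1) → (3, 1) → (3, 2) → (6, 2) → (6, 6) → (10, 6) → (10, 24) → (15, 24) → (15, 120) → (21, 120) → (21, 720) → (28, 720) → (28, 5040)

Answer: 28, 5040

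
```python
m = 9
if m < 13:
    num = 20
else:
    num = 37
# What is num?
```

Trace:
`m = 9` → m = 9
`if m < 13: ...` → m < 13 is True → num = 20
So num = 20

Answer: 20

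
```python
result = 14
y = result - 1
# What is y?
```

Trace:
`result = 14` → result = 14
`y = result - 1` → y = 13
So y = 13

Answer: 13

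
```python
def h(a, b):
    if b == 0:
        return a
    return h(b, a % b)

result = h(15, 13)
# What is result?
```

h(15, 13) -> h(13, 2) -> h(2, 1) -> h(1, 0) -> 1

Answer: 1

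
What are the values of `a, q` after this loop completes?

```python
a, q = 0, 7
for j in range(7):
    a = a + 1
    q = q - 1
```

a goes 0→7, q goes 7→0
`a, q` takes the values: (0, 7) → (1, 7) → (1, 6) → (2, 6) → (2, 5) → (3, 5) → (3, 4) → (4, 4) → (4, 3) → (5, 3) → (5, 2) → (6, 2) → (6, 1) → (7, 1) → (7, 0)

Answer: 7, 0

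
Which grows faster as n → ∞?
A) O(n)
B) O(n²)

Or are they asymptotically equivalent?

O(n) vs O(n²): Higher order terms dominate.

Answer: B) O(n²) grows faster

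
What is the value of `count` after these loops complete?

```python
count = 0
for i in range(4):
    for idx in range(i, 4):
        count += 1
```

Upper triangle: 4 + 3 + ... + 1
`count` takes the values: 0 → 1 → 2 → 3 → 4 → 5 → 6 → 7 → 8 → 9 → 10

Answer: 10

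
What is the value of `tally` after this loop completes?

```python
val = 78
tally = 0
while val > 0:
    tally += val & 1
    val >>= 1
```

Count set bits in 78 (binary: 0b1001110)
`tally` takes the values: 0 → 1 → 2 → 3 → 4

Answer: 4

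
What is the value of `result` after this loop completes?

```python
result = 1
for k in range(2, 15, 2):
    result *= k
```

Product of even numbers 2 to 14
`result` takes the values: 1 → 2 → 8 → 48 → 384 → 3840 → 46080 → 645120

Answer: 645120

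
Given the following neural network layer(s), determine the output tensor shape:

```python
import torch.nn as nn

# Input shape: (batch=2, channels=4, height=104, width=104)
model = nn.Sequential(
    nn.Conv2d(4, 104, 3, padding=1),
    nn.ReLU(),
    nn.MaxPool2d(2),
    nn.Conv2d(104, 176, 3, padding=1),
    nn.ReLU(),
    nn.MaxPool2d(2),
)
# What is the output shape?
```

Input: (2, 4, 104, 104) -> after first Conv2d: (2, 104, 104, 104) -> after first MaxPool2d: (2, 104, 52, 52) -> after second Conv2d: (2, 176, 52, 52) -> Output: (2, 176, 26, 26)

Answer: (2, 176, 26, 26)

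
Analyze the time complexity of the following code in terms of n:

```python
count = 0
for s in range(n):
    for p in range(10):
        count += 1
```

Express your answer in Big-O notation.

Each loop level contributes: n × 1. Multiplying the contributions gives O(n).

Answer: O(n)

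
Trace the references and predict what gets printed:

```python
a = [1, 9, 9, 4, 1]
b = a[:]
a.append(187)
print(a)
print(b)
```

Key concept: slice [:] creates copy.
Step by step:
`a = [1, 9, 9, 4, 1]` → a = [1, 9, 9, 4, 1]
`b = a[:]` → b = [1, 9, 9, 4, 1]
`a.append(187)` → a = [1, 9, 9, 4, 1, 187]
`print(a)` → prints [1, 9, 9, 4, 1, 187]
`print(b)` → prints [1, 9, 9, 4, 1]

Answer:
[1, 9, 9, 4, 1, 187]
[1, 9, 9, 4, 1]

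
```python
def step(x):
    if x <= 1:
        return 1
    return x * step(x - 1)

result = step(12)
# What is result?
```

step(12) = 12 * 11 * 10 * 9 * 8 * 7 * 6 * 5 * 4 * 3 * 2 * 1 = 479001600

Answer: 479001600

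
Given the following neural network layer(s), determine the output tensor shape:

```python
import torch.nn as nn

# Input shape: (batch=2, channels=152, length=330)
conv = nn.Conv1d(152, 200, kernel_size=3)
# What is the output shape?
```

Input: (2, 152, 330) -> Output: (2, 200, 328)

Answer: (2, 200, 328)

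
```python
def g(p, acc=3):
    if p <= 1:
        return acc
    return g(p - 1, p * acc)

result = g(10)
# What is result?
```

Accumulator trace (n, acc): (10, 3) -> (9, 30) -> (8, 270) -> (7, 2160) -> (6, 15120) -> (5, 90720) -> (4, 453600) -> (3, 1814400) -> (2, 5443200) -> (1, 10886400) -> return 10886400

Answer: 10886400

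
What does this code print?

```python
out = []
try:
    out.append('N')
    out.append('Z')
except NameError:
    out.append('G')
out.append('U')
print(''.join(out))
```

Execution trace: 'N' (try body) → 'Z' (try body, no exception) → 'U' (after the try/except). Output: NZU

Answer: NZU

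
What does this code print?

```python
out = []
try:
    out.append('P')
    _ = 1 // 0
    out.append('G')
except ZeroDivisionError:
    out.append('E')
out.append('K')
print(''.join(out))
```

Execution trace: 'P' (try body) → 'E' (except ZeroDivisionError) → 'K' (after the try/except). Output: PEK

Answer: PEK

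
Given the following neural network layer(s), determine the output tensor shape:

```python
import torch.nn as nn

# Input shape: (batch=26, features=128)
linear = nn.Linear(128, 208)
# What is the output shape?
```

Input: (26, 128) -> Output: (26, 208)

Answer: (26, 208)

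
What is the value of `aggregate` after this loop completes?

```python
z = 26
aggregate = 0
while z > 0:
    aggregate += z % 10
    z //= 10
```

Sum digits of 26
`aggregate` takes the values: 0 → 6 → 8

Answer: 8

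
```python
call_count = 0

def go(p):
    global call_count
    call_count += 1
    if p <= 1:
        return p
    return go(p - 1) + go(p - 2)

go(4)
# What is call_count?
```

Calls(p) = 1 + Calls(p-1) + Calls(p-2); Calls(0)=Calls(1)=1. For p=4 this gives 9.

Answer: 9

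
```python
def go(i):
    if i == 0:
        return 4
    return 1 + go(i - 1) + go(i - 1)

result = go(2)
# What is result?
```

go(i) = 1 + 2·go(i-1), go(0)=4. Closed form: (4+1)·2^2 - 1 = 19.

Answer: 19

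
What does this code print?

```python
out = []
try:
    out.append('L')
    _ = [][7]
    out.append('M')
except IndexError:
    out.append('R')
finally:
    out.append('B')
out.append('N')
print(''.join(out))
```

Execution trace: 'L' (try body) → 'R' (except IndexError) → 'B' (finally) → 'N' (after the try/except). Output: LRBN

Answer: LRBN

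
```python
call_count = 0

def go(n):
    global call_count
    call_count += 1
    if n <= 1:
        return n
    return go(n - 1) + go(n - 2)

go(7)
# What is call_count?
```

Calls(n) = 1 + Calls(n-1) + Calls(n-2); Calls(0)=Calls(1)=1. For n=7 this gives 41.

Answer: 41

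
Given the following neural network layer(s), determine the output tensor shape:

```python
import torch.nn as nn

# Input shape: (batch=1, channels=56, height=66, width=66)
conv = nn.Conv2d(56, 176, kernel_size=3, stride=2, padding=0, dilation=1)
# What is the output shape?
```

Input: (1, 56, 66, 66) -> Output: (1, 176, 32, 32)

Answer: (1, 176, 32, 32)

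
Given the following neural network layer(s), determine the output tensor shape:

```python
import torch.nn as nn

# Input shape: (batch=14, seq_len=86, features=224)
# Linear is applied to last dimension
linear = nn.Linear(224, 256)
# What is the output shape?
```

Input: (14, 86, 224) -> Output: (14, 86, 256)

Answer: (14, 86, 256)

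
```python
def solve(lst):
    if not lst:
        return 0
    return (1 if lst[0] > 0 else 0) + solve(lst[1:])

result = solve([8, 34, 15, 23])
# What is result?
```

Count of positive elements in [8, 34, 15, 23] = 4

Answer: 4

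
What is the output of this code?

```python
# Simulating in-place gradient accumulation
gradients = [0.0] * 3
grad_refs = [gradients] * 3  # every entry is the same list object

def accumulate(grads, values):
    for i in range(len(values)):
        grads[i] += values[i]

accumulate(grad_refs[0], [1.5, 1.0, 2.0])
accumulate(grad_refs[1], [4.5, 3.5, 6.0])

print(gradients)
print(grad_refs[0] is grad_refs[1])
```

Key concept: gradient accumulation aliasing.
Step by step:
`gradients = [0.0] * 3` → gradients = [0.0, 0.0, 0.0]
`grad_refs = [gradients] * 3` → grad_refs = [[0.0, 0.0, 0.0], [0.0, 0.0, 0.0], [0.0, 0.0, 0.0]]
`accumulate(grad_refs[0], [1.5, 1.0, 2.0])` → gradients = [1.5, 1.0, 2.0]; grad_refs = [[1.5, 1.0, 2.0], [1.5, 1.0, 2.0], [1.5, 1.0, 2.0]]
`accumulate(grad_refs[1], [4.5, 3.5, 6.0])` → gradients = [6.0, 4.5, 8.0]; grad_refs = [[6.0, 4.5, 8.0], [6.0, 4.5, 8.0], [6.0, 4.5, 8.0]]
`print(gradients)` → prints [6.0, 4.5, 8.0]
`print(grad_refs[0] is grad_refs[1])` → prints True

Answer:
[6.0, 4.5, 8.0]
True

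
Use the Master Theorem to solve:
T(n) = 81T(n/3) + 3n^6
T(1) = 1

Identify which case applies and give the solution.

a=81, b=3, f(n)=3n^6. log_3(81) = 4. Since c=6 > 4 and the regularity condition holds (81(n/3)^6 = (81/3^6)n^6 with 81/3^6 < 1), Case 3 applies: T(n) = Θ(f(n)) = O(n^6).

Answer: O(n^6) - Case 3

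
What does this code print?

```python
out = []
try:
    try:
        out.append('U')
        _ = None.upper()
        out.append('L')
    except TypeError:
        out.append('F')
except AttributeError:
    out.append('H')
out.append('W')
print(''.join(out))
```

Execution trace: 'U' (try body) → 'H' (outer except AttributeError) → 'W' (after the try/except). Output: UHW

Answer: UHW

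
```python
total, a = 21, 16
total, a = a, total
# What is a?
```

Trace:
`total, a = 21, 16` → total = 21; a = 16
`total, a = a, total` → total = 16; a = 21
So a = 21

Answer: 21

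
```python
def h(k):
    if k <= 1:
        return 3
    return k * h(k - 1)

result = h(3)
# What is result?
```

h(3) = 3 * 2 * 3 = 18

Answer: 18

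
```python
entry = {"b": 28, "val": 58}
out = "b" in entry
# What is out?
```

Trace:
`entry = {"b": 28, "val": 58}` → entry = {'b': 28, 'val': 58}
`out = "b" in entry` → out = True
So out = True

Answer: True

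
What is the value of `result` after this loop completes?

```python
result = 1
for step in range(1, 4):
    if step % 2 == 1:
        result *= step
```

Product of odd numbers 1 to 3
`result` takes the values: 1 → 3

Answer: 3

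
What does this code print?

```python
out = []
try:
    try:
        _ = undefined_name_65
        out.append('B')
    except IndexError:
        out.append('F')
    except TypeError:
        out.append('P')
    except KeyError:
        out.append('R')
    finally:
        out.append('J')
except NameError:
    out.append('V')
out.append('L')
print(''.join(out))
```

Execution trace: 'J' (finally) → 'V' (outer except NameError) → 'L' (after the try/except). Output: JVL

Answer: JVL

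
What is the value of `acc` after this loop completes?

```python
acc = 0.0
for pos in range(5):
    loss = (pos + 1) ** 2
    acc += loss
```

Sum of squared losses 1² + 2² + ... + 5²
`acc` takes the values: 0.0 → 1.0 → 5.0 → 14.0 → 30.0 → 55.0

Answer: 55.0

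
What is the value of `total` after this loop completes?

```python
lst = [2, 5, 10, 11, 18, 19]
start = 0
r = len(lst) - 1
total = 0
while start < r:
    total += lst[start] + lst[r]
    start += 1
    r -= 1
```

Sum of pairs from ends
`total` takes the values: 0 → 21 → 44 → 65

Answer: 65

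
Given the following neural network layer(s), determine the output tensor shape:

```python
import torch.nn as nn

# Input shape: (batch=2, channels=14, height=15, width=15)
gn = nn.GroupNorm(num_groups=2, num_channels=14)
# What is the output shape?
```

Input: (2, 14, 15, 15) -> Output: (2, 14, 15, 15)

Answer: (2, 14, 15, 15)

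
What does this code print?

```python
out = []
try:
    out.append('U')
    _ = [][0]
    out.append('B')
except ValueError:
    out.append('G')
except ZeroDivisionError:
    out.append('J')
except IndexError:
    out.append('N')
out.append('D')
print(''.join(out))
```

Execution trace: 'U' (try body) → 'N' (except IndexError) → 'D' (after the try/except). Output: UND

Answer: UND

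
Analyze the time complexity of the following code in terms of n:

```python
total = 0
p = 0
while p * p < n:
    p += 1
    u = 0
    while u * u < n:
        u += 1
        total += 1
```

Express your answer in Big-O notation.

Each loop level contributes: √n × √n. Multiplying the contributions gives O(n).

Answer: O(n)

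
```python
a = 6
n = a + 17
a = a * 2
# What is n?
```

Trace:
`a = 6` → a = 6
`n = a + 17` → n = 23
`a = a * 2` → a = 12
So n = 23

Answer: 23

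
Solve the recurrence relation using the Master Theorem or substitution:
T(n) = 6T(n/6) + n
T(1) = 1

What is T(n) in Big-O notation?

By Master Theorem: a=6, b=6, f(n)=n. Since log_6(6) = 1 and f(n) = Θ(n^1), Case 2 applies. T(n) = O(n log n).

Answer: O(n log n)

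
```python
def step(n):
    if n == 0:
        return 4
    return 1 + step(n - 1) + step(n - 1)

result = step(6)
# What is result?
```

step(n) = 1 + 2·step(n-1), step(0)=4. Closed form: (4+1)·2^6 - 1 = 319.

Answer: 319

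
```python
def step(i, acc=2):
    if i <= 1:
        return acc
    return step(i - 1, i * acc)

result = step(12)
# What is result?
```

Accumulator trace (n, acc): (12, 2) -> (11, 24) -> (10, 264) -> (9, 2640) -> (8, 23760) -> (7, 190080) -> (6, 1330560) -> (5, 7983360) -> (4, 39916800) -> (3, 159667200) -> (2, 479001600) -> (1, 958003200) -> return 958003200

Answer: 958003200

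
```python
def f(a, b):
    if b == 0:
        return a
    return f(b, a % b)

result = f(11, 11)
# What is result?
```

f(11, 11) -> f(11, 0) -> 11

Answer: 11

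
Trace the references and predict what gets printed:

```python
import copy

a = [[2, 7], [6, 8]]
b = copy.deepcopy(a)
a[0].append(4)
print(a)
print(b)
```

Key concept: deep copy is fully independent.
Step by step:
`a = [[2, 7], [6, 8]]` → a = [[2, 7], [6, 8]]
`b = copy.deepcopy(a)` → b = [[2, 7], [6, 8]]
`a[0].append(4)` → a = [[2, 7, 4], [6, 8]]
`print(a)` → prints [[2, 7, 4], [6, 8]]
`print(b)` → prints [[2, 7], [6, 8]]

Answer:
[[2, 7, 4], [6, 8]]
[[2, 7], [6, 8]]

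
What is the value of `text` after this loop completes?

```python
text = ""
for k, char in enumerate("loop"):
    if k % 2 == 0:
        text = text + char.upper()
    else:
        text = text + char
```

Uppercase even positions in 'loop'
`text` takes the values: "" → "L" → "Lo" → "LoO" → "LoOp"

Answer: "LoOp"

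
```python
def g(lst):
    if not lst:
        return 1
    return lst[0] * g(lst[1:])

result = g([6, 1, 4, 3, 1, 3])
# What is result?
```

Product over [6, 1, 4, 3, 1, 3] = 6 * 1 * 4 * 3 * 1 * 3 = 216

Answer: 216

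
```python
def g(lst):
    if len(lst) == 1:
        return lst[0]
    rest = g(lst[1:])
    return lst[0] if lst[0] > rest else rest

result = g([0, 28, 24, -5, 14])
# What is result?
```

Recursive max over [0, 28, 24, -5, 14] = 28

Answer: 28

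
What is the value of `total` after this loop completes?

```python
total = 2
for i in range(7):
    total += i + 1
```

Start at 2, add 1 to 7 = 30
`total` takes the values: 2 → 3 → 5 → 8 → 12 → 17 → 23 → 30

Answer: 30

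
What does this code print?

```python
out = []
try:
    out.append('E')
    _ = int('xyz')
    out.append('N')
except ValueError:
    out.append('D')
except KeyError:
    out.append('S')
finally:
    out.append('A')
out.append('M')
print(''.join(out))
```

Execution trace: 'E' (try body) → 'D' (except ValueError) → 'A' (finally) → 'M' (after the try/except). Output: EDAM

Answer: EDAM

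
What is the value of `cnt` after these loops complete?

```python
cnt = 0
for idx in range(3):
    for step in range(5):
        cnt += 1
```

3 * 5 = 15
`cnt` takes the values: 0 → 1 → 2 → 3 → 4 → 5 → 6 → 7 → 8 → 9 → 10 → 11 → 12 → 13 → 14 → 15

Answer: 15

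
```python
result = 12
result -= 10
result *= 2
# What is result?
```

Trace:
`result = 12` → result = 12
`result -= 10` → result = 2
`result *= 2` → result = 4
So result = 4

Answer: 4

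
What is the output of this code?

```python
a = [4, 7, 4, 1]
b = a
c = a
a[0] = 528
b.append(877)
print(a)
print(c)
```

Key concept: multiple aliases.
Step by step:
`a = [4, 7, 4, 1]` → a = [4, 7, 4, 1]
`b = a` → b = [4, 7, 4, 1] (same object as a)
`c = a` → c = [4, 7, 4, 1] (same object as a, b)
`a[0] = 528` → a = [528, 7, 4, 1] (same object as b, c); b = [528, 7, 4, 1] (same object as a, c); c = [528, 7, 4, 1] (same object as a, b)
`b.append(877)` → a = [528, 7, 4, 1, 877] (same object as b, c); b = [528, 7, 4, 1, 877] (same object as a, c); c = [528, 7, 4, 1, 877] (same object as a, b)
`print(a)` → prints [528, 7, 4, 1, 877]
`print(c)` → prints [528, 7, 4, 1, 877]

Answer:
[528, 7, 4, 1, 877]
[528, 7, 4, 1, 877]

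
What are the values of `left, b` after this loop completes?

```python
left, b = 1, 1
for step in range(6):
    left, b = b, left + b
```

Fibonacci: after 6 iterations
`left, b` takes the values: (1, 1) → (1, 2) → (2, 3) → (3, 5) → (5, 8) → (8, 13) → (13, 21)

Answer: 13, 21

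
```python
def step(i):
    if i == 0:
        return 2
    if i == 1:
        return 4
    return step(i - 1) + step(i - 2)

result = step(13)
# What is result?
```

Build up from base cases: step(0)=2, step(1)=4, step(2)=6, step(3)=10, step(4)=16, step(5)=26, step(6)=42, ..., step(13)=1220

Answer: 1220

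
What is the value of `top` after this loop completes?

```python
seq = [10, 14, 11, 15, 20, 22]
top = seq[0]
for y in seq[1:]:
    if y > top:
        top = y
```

Maximum of [10, 14, 11, 15, 20, 22]
`top` takes the values: 10 → 14 → 15 → 20 → 22

Answer: 22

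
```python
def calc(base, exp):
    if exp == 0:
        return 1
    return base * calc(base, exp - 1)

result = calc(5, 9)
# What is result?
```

calc(5, 9) = 5 * 5 * 5 * 5 * 5 * 5 * 5 * 5 * 5 = 1953125

Answer: 1953125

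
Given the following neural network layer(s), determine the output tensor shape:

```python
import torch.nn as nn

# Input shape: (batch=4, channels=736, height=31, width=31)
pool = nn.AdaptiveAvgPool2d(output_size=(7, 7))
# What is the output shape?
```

Input: (4, 736, 31, 31) -> Output: (4, 736, 7, 7)

Answer: (4, 736, 7, 7)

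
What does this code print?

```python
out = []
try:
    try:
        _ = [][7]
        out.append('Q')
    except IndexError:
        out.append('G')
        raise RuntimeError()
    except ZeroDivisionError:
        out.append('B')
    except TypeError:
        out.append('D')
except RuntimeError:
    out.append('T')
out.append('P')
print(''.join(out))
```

Execution trace: 'G' (inner except IndexError) → 'T' (outer except RuntimeError) → 'P' (after the try/except). Output: GTP

Answer: GTP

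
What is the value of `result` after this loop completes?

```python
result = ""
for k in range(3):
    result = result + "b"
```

Repeat 'b' 3 times
`result` takes the values: "" → "b" → "bb" → "bbb"

Answer: "bbb"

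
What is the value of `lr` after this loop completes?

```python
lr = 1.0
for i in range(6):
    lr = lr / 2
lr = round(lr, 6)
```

Halving LR 6 times: 1 / 2^6
`lr` takes the values: 1.0 → 0.5 → 0.25 → 0.125 → 0.0625 → 0.03125 → 0.015625

Answer: 0.015625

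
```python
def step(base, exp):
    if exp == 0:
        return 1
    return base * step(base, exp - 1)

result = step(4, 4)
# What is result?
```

step(4, 4) = 4 * 4 * 4 * 4 = 256

Answer: 256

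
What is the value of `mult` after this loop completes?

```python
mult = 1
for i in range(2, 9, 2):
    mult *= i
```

Product of even numbers 2 to 8
`mult` takes the values: 1 → 2 → 8 → 48 → 384

Answer: 384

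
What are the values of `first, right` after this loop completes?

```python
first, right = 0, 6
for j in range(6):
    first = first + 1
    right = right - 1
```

first goes 0→6, right goes 6→0
`first, right` takes the values: (0, 6) → (1, 6) → (1, 5) → (2, 5) → (2, 4) → (3, 4) → (3, 3) → (4, 3) → (4, 2) → (5, 2) → (5, 1) → (6, 1) → (6, 0)

Answer: 6, 0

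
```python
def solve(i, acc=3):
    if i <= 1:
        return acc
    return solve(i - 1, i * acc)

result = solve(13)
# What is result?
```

Accumulator trace (n, acc): (13, 3) -> (12, 39) -> (11, 468) -> (10, 5148) -> (9, 51480) -> (8, 463320) -> (7, 3706560) -> (6, 25945920) -> (5, 155675520) -> (4, 778377600) -> (3, 3113510400) -> (2, 9340531200) -> (1, 18681062400) -> return 18681062400

Answer: 18681062400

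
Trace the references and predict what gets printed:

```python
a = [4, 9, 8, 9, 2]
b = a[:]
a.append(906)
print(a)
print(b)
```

Key concept: slice [:] creates copy.
Step by step:
`a = [4, 9, 8, 9, 2]` → a = [4, 9, 8, 9, 2]
`b = a[:]` → b = [4, 9, 8, 9, 2]
`a.append(906)` → a = [4, 9, 8, 9, 2, 906]
`print(a)` → prints [4, 9, 8, 9, 2, 906]
`print(b)` → prints [4, 9, 8, 9, 2]

Answer:
[4, 9, 8, 9, 2, 906]
[4, 9, 8, 9, 2]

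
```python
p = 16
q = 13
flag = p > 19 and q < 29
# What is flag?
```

Trace:
`p = 16` → p = 16
`q = 13` → q = 13
`flag = p > 19 and q < 29` → flag = False
So flag = False

Answer: False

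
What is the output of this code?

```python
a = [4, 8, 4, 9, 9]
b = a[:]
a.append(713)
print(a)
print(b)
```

Key concept: slice [:] creates copy.
Step by step:
`a = [4, 8, 4, 9, 9]` → a = [4, 8, 4, 9, 9]
`b = a[:]` → b = [4, 8, 4, 9, 9]
`a.append(713)` → a = [4, 8, 4, 9, 9, 713]
`print(a)` → prints [4, 8, 4, 9, 9, 713]
`print(b)` → prints [4, 8, 4, 9, 9]

Answer:
[4, 8, 4, 9, 9, 713]
[4, 8, 4, 9, 9]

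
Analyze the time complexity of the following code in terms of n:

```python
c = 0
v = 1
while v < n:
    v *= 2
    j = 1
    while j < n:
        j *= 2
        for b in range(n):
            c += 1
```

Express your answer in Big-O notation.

Each loop level contributes: log n × log n × n. Multiplying the contributions gives O(n log² n).

Answer: O(n log² n)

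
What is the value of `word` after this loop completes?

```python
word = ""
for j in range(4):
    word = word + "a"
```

Repeat 'a' 4 times
`word` takes the values: "" → "a" → "aa" → "aaa" → "aaaa"

Answer: "aaaa"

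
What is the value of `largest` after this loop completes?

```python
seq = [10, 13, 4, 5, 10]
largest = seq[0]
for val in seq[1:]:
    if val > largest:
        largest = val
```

Maximum of [10, 13, 4, 5, 10]
`largest` takes the values: 10 → 13

Answer: 13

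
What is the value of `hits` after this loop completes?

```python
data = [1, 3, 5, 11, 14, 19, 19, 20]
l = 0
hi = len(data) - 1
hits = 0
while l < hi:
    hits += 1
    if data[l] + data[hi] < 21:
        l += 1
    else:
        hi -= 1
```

Steps to find pair summing to 21
`hits` takes the values: 0 → 1 → 2 → 3 → 4 → 5 → 6 → 7

Answer: 7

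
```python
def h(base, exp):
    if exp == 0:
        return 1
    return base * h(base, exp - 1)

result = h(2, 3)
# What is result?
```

h(2, 3) = 2 * 2 * 2 = 8

Answer: 8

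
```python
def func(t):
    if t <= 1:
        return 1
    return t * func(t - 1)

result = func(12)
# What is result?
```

func(12) = 12 * 11 * 10 * 9 * 8 * 7 * 6 * 5 * 4 * 3 * 2 * 1 = 479001600

Answer: 479001600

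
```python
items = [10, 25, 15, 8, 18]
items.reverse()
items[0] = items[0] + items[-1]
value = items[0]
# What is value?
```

Trace:
`items = [10, 25, 15, 8, 18]` → items = [10, 25, 15, 8, 18]
`items.reverse()` → items = [18, 8, 15, 25, 10]
`items[0] = items[0] + items[-1]` → items = [28, 8, 15, 25, 10]
`value = items[0]` → value = 28
So value = 28

Answer: 28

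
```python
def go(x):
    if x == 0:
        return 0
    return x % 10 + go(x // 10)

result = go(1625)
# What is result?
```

Sum of digits of 1625: 5 + 2 + 6 + 1 = 14

Answer: 14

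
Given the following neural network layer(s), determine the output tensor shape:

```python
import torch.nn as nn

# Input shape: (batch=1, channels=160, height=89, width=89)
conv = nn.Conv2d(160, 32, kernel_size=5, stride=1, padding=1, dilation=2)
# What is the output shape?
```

Input: (1, 160, 89, 89) -> Output: (1, 32, 83, 83)

Answer: (1, 32, 83, 83)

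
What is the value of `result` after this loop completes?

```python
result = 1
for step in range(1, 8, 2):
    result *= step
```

Product of 1, 3, 5, ... up to 7
`result` takes the values: 1 → 3 → 15 → 105

Answer: 105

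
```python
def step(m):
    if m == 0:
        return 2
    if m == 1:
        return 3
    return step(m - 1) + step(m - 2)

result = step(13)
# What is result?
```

Build up from base cases: step(0)=2, step(1)=3, step(2)=5, step(3)=8, step(4)=13, step(5)=21, step(6)=34, ..., step(13)=987

Answer: 987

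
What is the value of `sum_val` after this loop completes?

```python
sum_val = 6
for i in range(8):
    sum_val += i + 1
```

Start at 6, add 1 to 8 = 42
`sum_val` takes the values: 6 → 7 → 9 → 12 → 16 → 21 → 27 → 34 → 42

Answer: 42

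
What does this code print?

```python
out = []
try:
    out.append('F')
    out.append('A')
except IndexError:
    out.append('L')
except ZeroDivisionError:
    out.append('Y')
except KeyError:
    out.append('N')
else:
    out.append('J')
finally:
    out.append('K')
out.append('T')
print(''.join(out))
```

Execution trace: 'F' (try body) → 'A' (try body, no exception) → 'J' (else) → 'K' (finally) → 'T' (after the try/except). Output: FAJKT

Answer: FAJKT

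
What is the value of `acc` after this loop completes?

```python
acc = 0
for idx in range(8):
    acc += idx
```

Sum of 0 to 7 = 28
`acc` takes the values: 0 → 1 → 3 → 6 → 10 → 15 → 21 → 28

Answer: 28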